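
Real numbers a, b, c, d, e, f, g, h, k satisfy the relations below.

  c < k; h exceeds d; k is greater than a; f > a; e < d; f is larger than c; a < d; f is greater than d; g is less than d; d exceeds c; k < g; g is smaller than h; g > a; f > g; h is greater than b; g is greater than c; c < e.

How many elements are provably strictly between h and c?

4

Chaining upward from c reaches: k, e, g, d, f.
Chaining downward from h reaches: a, k, e, g, d, b.
Strictly between c and h are those in both lists: k, e, g, d — 4 elements.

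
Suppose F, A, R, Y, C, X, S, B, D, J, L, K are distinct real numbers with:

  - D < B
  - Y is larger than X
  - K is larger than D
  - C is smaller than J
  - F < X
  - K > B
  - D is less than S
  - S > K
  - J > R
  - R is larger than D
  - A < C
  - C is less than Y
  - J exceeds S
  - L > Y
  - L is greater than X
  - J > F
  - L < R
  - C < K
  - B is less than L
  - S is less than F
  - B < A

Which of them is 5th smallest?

Piecing the relations together gives one ordering: D < B < A < C < K < S < F < X < Y < L < R < J.
The 5th smallest is K.

K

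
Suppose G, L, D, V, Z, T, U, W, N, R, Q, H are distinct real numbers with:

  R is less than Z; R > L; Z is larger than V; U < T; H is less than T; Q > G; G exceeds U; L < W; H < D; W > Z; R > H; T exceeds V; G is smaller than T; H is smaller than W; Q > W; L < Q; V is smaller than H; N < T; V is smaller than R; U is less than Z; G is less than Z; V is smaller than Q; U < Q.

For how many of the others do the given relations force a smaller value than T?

5

Directly below T: N, V, U, G, H.
Nothing else is reachable below T; 5 in all.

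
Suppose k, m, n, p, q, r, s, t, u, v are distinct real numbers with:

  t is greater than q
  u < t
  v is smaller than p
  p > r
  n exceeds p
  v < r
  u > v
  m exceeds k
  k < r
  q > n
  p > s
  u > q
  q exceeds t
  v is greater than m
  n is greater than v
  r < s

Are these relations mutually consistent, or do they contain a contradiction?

We have t < q stated directly, yet also q < u < t by chaining the others — so q < t. Contradiction.

inconsistent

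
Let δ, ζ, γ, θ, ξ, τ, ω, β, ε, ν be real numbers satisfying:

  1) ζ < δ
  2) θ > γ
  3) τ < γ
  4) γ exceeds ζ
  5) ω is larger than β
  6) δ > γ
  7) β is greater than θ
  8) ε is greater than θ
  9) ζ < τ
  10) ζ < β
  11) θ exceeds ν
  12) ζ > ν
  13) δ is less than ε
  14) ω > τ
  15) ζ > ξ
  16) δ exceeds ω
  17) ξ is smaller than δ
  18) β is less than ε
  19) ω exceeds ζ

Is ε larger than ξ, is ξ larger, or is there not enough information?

ε

ξ < ζ < τ < γ < θ < β < ω < δ < ε, by transitivity through ζ, τ, γ, θ, β, ω, δ.
So ε is larger.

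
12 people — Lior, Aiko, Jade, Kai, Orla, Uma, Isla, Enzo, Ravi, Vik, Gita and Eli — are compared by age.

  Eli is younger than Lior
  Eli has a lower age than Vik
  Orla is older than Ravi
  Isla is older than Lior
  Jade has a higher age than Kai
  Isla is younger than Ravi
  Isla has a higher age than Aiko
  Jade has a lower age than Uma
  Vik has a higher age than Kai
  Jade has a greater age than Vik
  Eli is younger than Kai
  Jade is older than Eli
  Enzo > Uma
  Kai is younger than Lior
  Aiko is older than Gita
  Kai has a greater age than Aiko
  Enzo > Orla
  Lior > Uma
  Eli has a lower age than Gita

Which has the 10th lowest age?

Ravi

The consecutive relations fix a unique order: Eli < Gita < Aiko < Kai < Vik < Jade < Uma < Lior < Isla < Ravi < Orla < Enzo.
Counting 10 from the smallest end gives Ravi.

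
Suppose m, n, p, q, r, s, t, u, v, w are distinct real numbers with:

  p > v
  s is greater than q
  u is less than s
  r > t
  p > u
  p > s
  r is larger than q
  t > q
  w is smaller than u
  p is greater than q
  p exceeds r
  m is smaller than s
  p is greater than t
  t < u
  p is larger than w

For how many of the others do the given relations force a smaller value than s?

5

From s the given relations immediately reach q, m, u.
From those, t, w — 5 in total.
Nothing else is reachable below s; 5 in all.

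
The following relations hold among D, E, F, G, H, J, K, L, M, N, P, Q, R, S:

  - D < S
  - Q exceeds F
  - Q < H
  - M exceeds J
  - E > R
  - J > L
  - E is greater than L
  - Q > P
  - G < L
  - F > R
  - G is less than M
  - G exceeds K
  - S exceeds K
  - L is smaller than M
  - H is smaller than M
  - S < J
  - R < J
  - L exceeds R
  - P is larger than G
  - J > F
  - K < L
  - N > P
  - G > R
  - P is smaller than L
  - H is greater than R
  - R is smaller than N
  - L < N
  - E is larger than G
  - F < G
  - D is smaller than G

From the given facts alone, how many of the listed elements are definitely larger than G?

Directly above G: P, L, M, E.
One step further: N, Q, J (7 so far).
One step further: H (8 so far).
Nothing else is reachable above G; 8 in all.

8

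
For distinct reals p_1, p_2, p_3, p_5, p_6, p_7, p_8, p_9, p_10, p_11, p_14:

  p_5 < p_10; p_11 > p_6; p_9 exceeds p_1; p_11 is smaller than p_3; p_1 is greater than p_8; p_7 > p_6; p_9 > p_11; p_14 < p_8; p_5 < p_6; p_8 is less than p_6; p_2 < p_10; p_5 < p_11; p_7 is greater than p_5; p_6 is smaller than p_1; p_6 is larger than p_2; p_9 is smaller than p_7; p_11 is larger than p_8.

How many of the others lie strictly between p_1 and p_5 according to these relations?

The relations place p_5 below p_1. An element lies strictly between them when it is forced above p_5 and also forced below p_1.
Above p_5: {p_6, p_10, p_11, p_9, p_3, p_7}. Below p_1: {p_14, p_2, p_8, p_6}.
Intersection: {p_6} — 1.

1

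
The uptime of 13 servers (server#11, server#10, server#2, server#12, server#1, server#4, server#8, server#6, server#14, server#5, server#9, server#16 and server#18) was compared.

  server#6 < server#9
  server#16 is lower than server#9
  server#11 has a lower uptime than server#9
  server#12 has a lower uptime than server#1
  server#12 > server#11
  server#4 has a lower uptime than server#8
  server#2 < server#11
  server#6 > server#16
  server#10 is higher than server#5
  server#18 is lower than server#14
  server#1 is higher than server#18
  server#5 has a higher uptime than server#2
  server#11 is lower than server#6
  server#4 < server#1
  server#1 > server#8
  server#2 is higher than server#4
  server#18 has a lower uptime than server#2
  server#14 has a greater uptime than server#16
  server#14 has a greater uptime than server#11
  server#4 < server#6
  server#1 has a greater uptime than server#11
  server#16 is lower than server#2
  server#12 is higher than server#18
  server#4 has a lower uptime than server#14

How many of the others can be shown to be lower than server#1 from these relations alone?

7

The elements the relations force below server#1 are server#18, server#4, server#16, server#2, server#11, server#8, server#12 — no chain reaches any other.
That is 7.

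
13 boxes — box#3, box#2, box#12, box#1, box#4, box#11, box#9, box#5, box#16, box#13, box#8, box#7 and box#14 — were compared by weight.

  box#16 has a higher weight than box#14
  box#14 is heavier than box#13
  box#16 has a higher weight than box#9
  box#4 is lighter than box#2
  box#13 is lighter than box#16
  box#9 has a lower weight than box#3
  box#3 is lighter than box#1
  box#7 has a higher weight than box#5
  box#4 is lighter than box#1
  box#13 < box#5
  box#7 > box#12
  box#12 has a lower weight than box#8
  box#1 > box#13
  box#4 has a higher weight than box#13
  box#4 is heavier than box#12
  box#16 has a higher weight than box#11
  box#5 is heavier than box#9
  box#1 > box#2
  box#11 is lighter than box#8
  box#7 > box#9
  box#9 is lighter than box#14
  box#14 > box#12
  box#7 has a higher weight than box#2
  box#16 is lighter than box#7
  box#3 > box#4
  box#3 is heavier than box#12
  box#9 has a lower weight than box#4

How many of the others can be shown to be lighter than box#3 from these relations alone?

4

The elements the relations force below box#3 are box#12, box#9, box#13, box#4 — no chain reaches any other.
That is 4.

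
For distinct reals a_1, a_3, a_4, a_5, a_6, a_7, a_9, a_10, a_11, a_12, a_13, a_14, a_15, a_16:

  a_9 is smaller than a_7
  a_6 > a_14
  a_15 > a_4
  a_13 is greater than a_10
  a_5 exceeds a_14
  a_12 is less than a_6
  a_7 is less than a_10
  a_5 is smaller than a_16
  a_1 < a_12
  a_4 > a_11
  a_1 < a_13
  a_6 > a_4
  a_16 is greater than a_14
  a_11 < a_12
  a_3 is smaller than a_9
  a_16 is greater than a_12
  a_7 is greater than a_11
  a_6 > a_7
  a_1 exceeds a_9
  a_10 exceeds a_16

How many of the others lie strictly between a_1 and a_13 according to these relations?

3

Chaining upward from a_1 reaches: a_12, a_6, a_16, a_10.
Chaining downward from a_13 reaches: a_11, a_14, a_3, a_9, a_7, a_12, a_5, a_16, a_10.
Strictly between a_1 and a_13 are those in both lists: a_12, a_16, a_10 — 3 elements.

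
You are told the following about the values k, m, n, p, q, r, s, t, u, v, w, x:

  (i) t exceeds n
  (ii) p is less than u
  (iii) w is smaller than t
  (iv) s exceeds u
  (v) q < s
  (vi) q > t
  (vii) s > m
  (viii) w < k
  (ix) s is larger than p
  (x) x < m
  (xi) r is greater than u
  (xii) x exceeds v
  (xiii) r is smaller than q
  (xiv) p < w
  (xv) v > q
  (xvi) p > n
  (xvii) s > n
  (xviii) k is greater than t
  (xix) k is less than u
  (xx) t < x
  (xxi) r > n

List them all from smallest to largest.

Each adjacent pair is fixed by a given relation: n < p; p < w; w < t; t < k; k < u; u < r; r < q; q < v; v < x; x < m; m < s. Chaining them end to end gives the full order.

n < p < w < t < k < u < r < q < v < x < m < s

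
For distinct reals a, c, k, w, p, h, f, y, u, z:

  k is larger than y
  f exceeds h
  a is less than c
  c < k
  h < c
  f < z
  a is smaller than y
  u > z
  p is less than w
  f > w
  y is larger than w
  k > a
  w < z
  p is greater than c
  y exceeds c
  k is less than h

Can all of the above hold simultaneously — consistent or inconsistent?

Chaining the given relations yields c < p < w < y < k < h, so c < h. But one relation states h < c. These cannot both hold.

inconsistent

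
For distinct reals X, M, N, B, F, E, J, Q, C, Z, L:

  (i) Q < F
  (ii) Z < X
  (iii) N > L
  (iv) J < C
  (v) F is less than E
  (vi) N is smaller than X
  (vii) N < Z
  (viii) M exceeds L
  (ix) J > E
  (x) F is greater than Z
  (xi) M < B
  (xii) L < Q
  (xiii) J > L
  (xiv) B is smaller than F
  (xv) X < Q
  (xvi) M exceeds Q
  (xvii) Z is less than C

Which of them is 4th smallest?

The consecutive relations fix a unique order: L < N < Z < X < Q < M < B < F < E < J < C.
The 4th smallest is X.

X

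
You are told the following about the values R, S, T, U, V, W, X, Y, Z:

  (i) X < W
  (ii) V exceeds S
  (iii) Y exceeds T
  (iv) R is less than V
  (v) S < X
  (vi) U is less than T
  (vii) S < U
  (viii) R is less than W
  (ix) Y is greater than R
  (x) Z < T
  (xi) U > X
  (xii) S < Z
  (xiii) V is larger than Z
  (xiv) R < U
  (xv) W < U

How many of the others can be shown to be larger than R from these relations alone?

5

Directly above R: W, V, U, Y.
One step further: T (5 so far).
Nothing else is reachable above R; 5 in all.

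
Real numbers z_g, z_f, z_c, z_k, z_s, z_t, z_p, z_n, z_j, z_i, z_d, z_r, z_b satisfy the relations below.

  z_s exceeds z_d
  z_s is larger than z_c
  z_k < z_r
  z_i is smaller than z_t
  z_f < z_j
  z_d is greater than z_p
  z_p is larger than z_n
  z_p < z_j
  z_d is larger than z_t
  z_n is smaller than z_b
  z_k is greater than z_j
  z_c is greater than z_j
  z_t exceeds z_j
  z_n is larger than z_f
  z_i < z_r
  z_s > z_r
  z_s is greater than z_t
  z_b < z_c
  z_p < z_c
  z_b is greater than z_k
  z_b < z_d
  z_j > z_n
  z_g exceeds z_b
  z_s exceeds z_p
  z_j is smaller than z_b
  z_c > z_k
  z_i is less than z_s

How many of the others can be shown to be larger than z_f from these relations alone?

11

From z_f the given relations immediately reach z_n, z_j.
From those, z_p, z_k, z_t, z_b, z_c — 7 in total.
From those, z_r, z_g, z_d, z_s — 11 in total.
No other element is forced above z_f by the given relations, so the count is 11.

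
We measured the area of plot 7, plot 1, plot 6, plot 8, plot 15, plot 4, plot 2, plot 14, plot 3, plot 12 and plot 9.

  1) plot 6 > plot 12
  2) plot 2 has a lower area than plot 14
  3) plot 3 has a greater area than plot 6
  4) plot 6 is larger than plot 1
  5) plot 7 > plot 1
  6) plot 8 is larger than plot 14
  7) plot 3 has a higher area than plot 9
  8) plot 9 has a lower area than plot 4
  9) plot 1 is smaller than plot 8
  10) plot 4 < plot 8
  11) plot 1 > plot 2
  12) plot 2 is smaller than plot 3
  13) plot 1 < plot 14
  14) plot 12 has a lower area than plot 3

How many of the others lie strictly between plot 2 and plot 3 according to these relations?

2

The relations place plot 2 below plot 3. An element lies strictly between them when it is forced above plot 2 and also forced below plot 3.
Above plot 2: {plot 1, plot 14, plot 6, plot 8, plot 7}. Below plot 3: {plot 9, plot 1, plot 12, plot 6}.
Intersection: {plot 1, plot 6} — 2.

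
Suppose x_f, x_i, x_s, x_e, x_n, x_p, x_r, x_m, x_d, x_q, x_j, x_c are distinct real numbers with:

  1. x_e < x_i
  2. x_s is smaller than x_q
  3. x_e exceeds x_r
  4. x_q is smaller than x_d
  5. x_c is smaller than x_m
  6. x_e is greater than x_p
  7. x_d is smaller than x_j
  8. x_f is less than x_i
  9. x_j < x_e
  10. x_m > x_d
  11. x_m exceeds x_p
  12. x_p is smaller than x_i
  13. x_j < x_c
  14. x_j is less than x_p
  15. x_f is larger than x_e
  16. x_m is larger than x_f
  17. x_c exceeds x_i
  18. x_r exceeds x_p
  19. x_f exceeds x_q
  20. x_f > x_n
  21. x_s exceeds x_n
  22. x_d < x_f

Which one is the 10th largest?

x_q

The consecutive relations fix a unique order: x_n < x_s < x_q < x_d < x_j < x_p < x_r < x_e < x_f < x_i < x_c < x_m.
Counting 10 from the largest end gives x_q.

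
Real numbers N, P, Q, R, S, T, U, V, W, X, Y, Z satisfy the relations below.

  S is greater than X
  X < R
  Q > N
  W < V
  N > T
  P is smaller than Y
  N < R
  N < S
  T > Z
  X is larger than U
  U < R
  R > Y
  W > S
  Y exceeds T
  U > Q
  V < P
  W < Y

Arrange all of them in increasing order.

Nothing is placed below Z, so it is least; from there Z < T; T < N; N < Q; Q < U; U < X; X < S; S < W; W < V; V < P; P < Y; Y < R, each given directly.

Z < T < N < Q < U < X < S < W < V < P < Y < R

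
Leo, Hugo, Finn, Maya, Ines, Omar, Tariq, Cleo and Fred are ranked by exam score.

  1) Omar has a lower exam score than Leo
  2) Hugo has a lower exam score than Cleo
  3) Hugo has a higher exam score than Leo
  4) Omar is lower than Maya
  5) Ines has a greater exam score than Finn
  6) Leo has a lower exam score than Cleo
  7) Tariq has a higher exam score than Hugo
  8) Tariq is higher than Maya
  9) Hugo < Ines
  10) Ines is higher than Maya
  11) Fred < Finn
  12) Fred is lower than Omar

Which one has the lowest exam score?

Fred

Chaining upward from Fred: directly above it, Omar, Finn; then Leo, Maya, Ines; then Hugo, Tariq, Cleo.
That covers every other element, and nothing is given below Fred, so Fred is the lowest exam score.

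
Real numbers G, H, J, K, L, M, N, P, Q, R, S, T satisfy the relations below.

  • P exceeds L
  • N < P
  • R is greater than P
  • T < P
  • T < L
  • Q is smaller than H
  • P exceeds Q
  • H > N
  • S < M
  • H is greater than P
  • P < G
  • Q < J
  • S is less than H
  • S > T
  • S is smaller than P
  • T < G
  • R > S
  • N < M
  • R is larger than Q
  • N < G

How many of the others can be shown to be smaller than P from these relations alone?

The elements the relations force below P are N, Q, T, L, S — no chain reaches any other.
That is 5.

5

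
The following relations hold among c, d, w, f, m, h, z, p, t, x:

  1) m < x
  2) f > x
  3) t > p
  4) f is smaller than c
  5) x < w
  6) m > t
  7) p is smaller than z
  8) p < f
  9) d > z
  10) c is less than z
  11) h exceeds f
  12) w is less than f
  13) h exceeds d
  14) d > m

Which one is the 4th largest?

Piecing the relations together gives one ordering: p < t < m < x < w < f < c < z < d < h.
The 4th largest is c.

c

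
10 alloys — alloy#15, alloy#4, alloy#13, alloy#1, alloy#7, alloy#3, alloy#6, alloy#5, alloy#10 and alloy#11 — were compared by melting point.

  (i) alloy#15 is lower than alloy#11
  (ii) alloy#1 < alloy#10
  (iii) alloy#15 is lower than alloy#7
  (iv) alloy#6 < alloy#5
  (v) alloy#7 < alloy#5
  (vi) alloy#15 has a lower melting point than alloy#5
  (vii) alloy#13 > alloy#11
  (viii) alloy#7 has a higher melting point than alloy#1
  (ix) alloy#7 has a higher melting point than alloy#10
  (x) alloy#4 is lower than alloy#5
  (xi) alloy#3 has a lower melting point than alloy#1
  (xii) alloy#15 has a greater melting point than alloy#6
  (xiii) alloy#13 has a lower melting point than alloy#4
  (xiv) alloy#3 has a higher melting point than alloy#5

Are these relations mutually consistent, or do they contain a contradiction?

Chaining the given relations yields alloy#5 < alloy#3 < alloy#1 < alloy#10 < alloy#7, so alloy#5 < alloy#7. But one relation states alloy#7 < alloy#5. These cannot both hold.

inconsistent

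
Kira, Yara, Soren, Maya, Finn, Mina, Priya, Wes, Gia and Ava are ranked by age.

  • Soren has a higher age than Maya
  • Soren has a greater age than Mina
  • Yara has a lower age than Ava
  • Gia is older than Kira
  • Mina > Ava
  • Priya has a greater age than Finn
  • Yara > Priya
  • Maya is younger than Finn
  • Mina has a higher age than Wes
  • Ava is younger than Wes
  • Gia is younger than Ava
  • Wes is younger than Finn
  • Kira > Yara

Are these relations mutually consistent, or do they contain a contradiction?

inconsistent

Chaining the given relations yields Finn < Priya < Yara < Kira < Gia < Ava < Wes, so Finn < Wes. But one relation states Wes < Finn. These cannot both hold.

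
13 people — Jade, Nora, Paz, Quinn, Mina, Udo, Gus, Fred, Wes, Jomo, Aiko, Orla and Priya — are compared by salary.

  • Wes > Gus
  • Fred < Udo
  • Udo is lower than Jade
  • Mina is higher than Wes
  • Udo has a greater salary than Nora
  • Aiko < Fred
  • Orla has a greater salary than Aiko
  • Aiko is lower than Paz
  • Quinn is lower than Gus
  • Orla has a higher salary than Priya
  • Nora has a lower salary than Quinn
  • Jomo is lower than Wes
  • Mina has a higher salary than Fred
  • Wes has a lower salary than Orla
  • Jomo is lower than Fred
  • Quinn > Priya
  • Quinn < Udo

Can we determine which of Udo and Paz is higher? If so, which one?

Following every chain through Paz: below Paz we get Aiko.
Udo is not reached, and no chain runs the other way from Udo to Paz.
So the given relations leave the order of Paz and Udo undetermined.

undetermined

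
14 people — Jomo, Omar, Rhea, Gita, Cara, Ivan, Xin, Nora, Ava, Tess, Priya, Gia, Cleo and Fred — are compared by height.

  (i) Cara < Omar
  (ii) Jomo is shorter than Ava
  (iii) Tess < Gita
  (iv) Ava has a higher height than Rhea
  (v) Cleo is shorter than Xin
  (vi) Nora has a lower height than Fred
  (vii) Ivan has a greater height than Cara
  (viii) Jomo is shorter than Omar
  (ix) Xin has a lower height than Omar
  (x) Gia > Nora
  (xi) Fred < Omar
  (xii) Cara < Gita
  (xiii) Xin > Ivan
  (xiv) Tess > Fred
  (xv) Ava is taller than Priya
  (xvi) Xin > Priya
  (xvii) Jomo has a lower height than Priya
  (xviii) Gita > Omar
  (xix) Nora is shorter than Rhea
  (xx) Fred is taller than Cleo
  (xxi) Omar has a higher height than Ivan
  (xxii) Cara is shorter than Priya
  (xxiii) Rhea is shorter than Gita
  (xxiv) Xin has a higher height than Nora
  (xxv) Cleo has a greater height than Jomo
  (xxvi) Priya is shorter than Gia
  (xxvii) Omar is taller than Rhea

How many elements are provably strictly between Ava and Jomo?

1

Chaining upward from Jomo reaches: Priya, Cleo, Fred, Xin, Tess, Gia, Omar, Gita.
Chaining downward from Ava reaches: Nora, Rhea, Cara, Priya.
Strictly between Jomo and Ava are those in both lists: Priya — 1 element.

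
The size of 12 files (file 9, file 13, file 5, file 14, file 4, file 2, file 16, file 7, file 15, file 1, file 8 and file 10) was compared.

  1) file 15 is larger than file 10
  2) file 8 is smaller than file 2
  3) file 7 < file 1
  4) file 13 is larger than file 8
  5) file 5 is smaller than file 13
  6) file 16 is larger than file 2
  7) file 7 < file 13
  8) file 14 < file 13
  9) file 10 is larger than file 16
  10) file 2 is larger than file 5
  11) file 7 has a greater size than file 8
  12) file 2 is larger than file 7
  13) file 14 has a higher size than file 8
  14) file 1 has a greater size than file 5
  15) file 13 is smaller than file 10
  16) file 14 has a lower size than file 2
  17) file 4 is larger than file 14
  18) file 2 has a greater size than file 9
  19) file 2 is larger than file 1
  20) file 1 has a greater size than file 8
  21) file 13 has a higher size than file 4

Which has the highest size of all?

file 9 is not greatest since file 9 < file 2; file 5 is not greatest since file 5 < file 2; file 8 is not greatest since file 8 < file 1; file 7 is not greatest since file 7 < file 13; file 14 is not greatest since file 14 < file 13; file 1 is not greatest since file 1 < file 2; file 2 is not greatest since file 2 < file 16; file 16 is not greatest since file 16 < file 10; file 4 is not greatest since file 4 < file 13; file 13 is not greatest since file 13 < file 10; file 10 is not greatest since file 10 < file 15.
Only file 15 has nothing above it, so file 15 is the highest size.

file 15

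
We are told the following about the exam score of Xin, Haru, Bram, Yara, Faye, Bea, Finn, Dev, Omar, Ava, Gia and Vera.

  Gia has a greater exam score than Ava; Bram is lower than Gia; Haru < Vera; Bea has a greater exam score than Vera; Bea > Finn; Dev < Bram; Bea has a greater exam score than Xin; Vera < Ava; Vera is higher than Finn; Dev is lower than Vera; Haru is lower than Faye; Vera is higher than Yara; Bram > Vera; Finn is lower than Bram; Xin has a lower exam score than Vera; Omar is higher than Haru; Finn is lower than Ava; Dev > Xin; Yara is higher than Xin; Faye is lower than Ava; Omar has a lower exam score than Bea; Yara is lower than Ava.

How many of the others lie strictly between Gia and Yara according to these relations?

3

Chaining upward from Yara reaches: Vera, Bea, Ava, Bram.
Chaining downward from Gia reaches: Haru, Finn, Xin, Faye, Dev, Vera, Ava, Bram.
Strictly between Yara and Gia are those in both lists: Vera, Ava, Bram — 3 elements.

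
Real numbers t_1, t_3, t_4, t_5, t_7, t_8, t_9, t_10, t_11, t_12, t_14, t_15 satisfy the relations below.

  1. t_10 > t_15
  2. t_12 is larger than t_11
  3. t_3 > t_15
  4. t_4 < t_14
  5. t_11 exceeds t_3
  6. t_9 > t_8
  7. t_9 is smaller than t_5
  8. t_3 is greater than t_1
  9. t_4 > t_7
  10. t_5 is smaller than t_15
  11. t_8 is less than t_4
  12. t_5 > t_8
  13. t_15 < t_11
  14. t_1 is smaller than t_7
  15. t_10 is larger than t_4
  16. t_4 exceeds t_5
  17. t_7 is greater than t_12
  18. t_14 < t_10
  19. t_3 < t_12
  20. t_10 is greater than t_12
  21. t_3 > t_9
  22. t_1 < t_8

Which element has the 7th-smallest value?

t_11

Piecing the relations together gives one ordering: t_1 < t_8 < t_9 < t_5 < t_15 < t_3 < t_11 < t_12 < t_7 < t_4 < t_14 < t_10.
Counting 7 from the smallest end gives t_11.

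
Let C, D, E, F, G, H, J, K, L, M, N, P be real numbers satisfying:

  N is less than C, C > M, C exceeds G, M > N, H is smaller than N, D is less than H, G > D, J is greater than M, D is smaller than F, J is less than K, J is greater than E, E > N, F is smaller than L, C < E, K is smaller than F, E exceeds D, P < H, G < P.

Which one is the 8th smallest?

E

Chaining the given pairs: D < G < P < H < N < M < C < E < J < K < F < L.
The 8th smallest is E.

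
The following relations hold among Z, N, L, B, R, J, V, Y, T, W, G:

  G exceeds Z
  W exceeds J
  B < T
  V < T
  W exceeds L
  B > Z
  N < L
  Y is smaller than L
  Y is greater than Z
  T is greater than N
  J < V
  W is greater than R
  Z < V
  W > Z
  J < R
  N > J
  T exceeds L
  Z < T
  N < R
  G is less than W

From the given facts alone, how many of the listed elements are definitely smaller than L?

The elements the relations force below L are J, Z, Y, N — no chain reaches any other.
That is 4.

4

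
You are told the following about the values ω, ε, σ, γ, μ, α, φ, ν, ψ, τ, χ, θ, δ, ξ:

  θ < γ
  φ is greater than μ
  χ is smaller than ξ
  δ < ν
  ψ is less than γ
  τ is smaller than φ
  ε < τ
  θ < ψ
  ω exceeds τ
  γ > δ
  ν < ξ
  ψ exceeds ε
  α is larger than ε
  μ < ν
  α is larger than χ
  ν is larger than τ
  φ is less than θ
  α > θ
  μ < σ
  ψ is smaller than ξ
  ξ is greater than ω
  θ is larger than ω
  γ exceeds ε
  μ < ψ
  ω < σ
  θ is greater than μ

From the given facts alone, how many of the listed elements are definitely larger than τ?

9

The elements the relations force above τ are ω, ν, φ, θ, α, ψ, ξ, γ, σ — no chain reaches any other.
That is 9.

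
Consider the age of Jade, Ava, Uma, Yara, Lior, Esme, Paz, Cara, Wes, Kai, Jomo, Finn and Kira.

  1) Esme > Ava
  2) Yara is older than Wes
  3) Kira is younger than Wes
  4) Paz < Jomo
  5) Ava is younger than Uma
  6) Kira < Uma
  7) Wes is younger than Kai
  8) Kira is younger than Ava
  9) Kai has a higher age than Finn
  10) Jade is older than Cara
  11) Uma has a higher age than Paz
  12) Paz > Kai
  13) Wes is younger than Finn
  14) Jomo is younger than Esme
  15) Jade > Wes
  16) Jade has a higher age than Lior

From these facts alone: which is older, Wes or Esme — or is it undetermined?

Chaining the given relations: Wes < Finn < Kai < Paz < Jomo < Esme.
So Esme is older.

Esme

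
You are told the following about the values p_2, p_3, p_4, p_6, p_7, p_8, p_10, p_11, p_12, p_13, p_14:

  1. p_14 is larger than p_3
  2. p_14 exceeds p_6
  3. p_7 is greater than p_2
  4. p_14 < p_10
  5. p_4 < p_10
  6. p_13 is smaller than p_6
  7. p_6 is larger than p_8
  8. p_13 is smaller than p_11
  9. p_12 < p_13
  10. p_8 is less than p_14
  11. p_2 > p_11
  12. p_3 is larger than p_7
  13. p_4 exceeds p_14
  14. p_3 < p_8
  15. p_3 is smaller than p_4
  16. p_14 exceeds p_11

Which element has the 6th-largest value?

p_3

The consecutive relations fix a unique order: p_12 < p_13 < p_11 < p_2 < p_7 < p_3 < p_8 < p_6 < p_14 < p_4 < p_10.
The 6th largest is p_3.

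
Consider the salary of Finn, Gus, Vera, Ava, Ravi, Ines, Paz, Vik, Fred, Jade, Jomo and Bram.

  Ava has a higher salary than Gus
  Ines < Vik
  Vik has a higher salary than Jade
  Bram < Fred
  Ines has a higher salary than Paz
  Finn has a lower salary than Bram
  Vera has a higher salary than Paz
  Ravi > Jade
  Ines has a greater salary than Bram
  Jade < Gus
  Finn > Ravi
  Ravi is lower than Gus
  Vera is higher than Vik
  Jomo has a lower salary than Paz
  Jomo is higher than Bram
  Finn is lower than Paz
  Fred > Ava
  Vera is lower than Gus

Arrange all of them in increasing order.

The consecutive links are each given: Jade < Ravi; Ravi < Finn; Finn < Bram; Bram < Jomo; Jomo < Paz; Paz < Ines; Ines < Vik; Vik < Vera; Vera < Gus; Gus < Ava; Ava < Fred.

Jade < Ravi < Finn < Bram < Jomo < Paz < Ines < Vik < Vera < Gus < Ava < Fred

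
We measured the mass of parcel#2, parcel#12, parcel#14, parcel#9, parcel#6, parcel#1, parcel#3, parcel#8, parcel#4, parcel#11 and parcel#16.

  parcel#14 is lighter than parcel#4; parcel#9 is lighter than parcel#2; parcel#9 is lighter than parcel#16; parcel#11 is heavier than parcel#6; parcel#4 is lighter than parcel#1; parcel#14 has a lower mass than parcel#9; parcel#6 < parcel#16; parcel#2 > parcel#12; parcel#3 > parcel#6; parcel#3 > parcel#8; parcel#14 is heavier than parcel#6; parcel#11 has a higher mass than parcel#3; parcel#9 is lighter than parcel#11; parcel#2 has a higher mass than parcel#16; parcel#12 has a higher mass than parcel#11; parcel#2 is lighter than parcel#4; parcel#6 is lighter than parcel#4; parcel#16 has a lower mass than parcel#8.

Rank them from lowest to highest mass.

parcel#6 < parcel#14 < parcel#9 < parcel#16 < parcel#8 < parcel#3 < parcel#11 < parcel#12 < parcel#2 < parcel#4 < parcel#1

Each adjacent pair is fixed by a given relation: parcel#6 < parcel#14; parcel#14 < parcel#9; parcel#9 < parcel#16; parcel#16 < parcel#8; parcel#8 < parcel#3; parcel#3 < parcel#11; parcel#11 < parcel#12; parcel#12 < parcel#2; parcel#2 < parcel#4; parcel#4 < parcel#1. Chaining them end to end gives the full order.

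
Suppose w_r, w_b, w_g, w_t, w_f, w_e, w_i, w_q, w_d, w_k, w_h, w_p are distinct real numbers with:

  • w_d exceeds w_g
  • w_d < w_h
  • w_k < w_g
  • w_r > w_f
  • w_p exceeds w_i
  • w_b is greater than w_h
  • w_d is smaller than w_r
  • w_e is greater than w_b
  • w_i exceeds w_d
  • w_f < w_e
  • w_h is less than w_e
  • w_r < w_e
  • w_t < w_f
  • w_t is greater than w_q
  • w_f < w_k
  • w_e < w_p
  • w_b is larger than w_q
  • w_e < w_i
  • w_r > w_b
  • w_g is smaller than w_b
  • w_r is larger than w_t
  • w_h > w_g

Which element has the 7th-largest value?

Chaining the given pairs: w_q < w_t < w_f < w_k < w_g < w_d < w_h < w_b < w_r < w_e < w_i < w_p.
Counting 7 from the largest end gives w_d.

w_d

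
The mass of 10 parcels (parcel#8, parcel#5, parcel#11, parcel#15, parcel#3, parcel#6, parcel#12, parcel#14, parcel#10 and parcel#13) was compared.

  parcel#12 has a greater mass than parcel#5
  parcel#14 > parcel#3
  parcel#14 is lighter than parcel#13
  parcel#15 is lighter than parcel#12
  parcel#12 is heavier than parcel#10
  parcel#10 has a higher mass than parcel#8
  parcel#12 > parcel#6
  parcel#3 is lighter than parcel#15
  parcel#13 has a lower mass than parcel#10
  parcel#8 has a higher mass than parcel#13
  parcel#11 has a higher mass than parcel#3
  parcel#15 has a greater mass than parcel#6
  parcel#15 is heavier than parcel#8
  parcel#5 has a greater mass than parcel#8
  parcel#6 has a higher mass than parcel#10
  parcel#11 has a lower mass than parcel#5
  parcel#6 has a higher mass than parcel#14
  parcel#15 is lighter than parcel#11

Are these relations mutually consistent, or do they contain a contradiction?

Every relation is compatible with parcel#3 < parcel#14 < parcel#13 < parcel#8 < parcel#10 < parcel#6 < parcel#15 < parcel#11 < parcel#5 < parcel#12; the set is consistent.

consistent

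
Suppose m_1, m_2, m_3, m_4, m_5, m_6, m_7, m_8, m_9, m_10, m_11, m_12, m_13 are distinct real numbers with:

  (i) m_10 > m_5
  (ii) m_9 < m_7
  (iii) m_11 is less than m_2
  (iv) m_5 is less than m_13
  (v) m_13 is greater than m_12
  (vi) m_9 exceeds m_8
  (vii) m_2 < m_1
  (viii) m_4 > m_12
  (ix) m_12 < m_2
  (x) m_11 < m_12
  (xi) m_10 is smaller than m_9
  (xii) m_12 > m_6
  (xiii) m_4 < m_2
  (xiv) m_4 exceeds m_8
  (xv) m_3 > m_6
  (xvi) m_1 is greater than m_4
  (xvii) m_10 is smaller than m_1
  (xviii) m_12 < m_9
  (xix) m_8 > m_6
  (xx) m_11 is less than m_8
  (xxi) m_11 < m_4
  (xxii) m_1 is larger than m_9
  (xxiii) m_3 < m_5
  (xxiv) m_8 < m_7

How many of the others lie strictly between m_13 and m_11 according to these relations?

The relations place m_11 below m_13. An element lies strictly between them when it is forced above m_11 and also forced below m_13.
Above m_11: {m_8, m_12, m_4, m_2, m_9, m_1, m_7}. Below m_13: {m_6, m_3, m_5, m_12}.
Intersection: {m_12} — 1.

1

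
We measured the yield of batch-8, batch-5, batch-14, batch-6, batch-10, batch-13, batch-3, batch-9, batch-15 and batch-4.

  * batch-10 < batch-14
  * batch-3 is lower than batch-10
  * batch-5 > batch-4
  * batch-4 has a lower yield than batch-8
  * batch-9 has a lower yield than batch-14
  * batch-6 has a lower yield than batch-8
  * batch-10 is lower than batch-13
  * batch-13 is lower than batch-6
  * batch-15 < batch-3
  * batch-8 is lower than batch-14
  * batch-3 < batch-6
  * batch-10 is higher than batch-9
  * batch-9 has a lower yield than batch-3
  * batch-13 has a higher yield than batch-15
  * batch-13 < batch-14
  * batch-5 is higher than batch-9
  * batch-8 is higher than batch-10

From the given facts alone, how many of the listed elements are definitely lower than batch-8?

7

From batch-8 the given relations immediately reach batch-10, batch-4, batch-6.
From those, batch-9, batch-3, batch-13 — 6 in total.
From those, batch-15 — 7 in total.
No other element is forced below batch-8 by the given relations, so the count is 7.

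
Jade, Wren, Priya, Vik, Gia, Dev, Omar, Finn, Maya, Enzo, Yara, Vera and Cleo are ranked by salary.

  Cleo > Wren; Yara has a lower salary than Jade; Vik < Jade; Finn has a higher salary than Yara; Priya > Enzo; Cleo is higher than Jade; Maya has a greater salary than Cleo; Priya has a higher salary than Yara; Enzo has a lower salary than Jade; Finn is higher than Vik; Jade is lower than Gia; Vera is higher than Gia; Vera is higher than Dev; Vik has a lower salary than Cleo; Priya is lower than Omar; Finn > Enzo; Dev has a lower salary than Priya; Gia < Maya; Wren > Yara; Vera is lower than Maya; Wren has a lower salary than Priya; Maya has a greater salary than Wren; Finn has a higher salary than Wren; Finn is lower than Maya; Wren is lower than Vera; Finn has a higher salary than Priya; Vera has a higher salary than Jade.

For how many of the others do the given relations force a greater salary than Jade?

4

From Jade the given relations immediately reach Gia, Vera, Cleo.
From those, Maya — 4 in total.
Nothing else is reachable above Jade; 4 in all.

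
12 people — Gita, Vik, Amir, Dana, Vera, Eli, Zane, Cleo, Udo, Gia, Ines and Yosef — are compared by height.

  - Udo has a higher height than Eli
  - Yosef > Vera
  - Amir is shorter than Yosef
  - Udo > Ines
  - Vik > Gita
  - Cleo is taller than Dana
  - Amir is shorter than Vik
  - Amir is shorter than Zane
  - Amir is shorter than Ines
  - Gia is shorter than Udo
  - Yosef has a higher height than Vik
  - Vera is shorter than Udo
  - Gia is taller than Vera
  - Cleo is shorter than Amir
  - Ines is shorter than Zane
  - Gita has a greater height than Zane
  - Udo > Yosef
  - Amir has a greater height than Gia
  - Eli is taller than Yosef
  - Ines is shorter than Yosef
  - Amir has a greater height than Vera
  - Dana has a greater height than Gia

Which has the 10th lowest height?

Yosef

Chaining the given pairs: Vera < Gia < Dana < Cleo < Amir < Ines < Zane < Gita < Vik < Yosef < Eli < Udo.
The 10th smallest is Yosef.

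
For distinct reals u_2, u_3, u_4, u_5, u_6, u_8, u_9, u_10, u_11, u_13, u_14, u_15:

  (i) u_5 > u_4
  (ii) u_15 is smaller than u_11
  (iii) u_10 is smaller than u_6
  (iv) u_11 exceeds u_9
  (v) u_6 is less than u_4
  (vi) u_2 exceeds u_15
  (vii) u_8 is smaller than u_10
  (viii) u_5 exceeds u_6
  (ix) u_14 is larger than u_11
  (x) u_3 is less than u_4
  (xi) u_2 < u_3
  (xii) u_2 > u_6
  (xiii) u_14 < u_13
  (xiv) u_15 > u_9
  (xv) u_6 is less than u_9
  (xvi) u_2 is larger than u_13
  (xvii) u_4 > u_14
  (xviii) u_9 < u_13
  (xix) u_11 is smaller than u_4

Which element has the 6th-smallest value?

u_11

The consecutive relations fix a unique order: u_8 < u_10 < u_6 < u_9 < u_15 < u_11 < u_14 < u_13 < u_2 < u_3 < u_4 < u_5.
The 6th smallest is u_11.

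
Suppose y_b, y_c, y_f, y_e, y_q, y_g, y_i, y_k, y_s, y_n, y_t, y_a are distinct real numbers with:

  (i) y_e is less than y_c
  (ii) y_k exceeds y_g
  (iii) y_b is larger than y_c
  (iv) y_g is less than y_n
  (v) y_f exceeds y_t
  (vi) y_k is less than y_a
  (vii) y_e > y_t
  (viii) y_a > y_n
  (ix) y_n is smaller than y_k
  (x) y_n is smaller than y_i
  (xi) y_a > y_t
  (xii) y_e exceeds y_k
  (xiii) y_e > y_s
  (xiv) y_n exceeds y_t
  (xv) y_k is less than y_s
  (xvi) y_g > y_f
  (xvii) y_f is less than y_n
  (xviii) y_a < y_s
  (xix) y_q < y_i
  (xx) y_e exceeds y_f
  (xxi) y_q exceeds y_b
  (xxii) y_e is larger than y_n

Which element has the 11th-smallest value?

y_q

Chaining the given pairs: y_t < y_f < y_g < y_n < y_k < y_a < y_s < y_e < y_c < y_b < y_q < y_i.
The 11th smallest is y_q.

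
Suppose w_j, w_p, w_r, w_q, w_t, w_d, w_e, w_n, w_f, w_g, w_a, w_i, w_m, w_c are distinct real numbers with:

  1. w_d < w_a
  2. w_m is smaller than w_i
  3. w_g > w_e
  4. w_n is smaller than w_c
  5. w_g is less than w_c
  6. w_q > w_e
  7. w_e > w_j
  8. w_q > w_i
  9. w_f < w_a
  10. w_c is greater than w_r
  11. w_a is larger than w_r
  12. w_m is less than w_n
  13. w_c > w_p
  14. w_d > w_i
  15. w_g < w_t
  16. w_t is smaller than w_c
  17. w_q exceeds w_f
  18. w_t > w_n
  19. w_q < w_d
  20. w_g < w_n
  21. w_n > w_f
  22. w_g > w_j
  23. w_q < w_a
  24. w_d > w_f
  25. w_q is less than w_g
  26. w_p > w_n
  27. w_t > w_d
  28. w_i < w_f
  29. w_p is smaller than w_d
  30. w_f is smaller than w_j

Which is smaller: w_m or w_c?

w_m < w_i and w_i < w_f give w_m < w_f.
With w_f < w_j: w_m < w_i < w_f < w_j.
With w_j < w_e: w_m < w_i < w_f < w_j < w_e.
With w_e < w_q: w_m < w_i < w_f < w_j < w_e < w_q.
Then w_q < w_g extends the chain to w_g.
With w_g < w_n: w_m < w_i < w_f < w_j < w_e < w_q < w_g < w_n.
With w_n < w_p: w_m < w_i < w_f < w_j < w_e < w_q < w_g < w_n < w_p.
With w_p < w_d: w_m < w_i < w_f < w_j < w_e < w_q < w_g < w_n < w_p < w_d.
With w_d < w_t: w_m < w_i < w_f < w_j < w_e < w_q < w_g < w_n < w_p < w_d < w_t.
With w_t < w_c: w_m < w_i < w_f < w_j < w_e < w_q < w_g < w_n < w_p < w_d < w_t < w_c.
So w_m < w_c; w_m is the smaller of the two.

w_m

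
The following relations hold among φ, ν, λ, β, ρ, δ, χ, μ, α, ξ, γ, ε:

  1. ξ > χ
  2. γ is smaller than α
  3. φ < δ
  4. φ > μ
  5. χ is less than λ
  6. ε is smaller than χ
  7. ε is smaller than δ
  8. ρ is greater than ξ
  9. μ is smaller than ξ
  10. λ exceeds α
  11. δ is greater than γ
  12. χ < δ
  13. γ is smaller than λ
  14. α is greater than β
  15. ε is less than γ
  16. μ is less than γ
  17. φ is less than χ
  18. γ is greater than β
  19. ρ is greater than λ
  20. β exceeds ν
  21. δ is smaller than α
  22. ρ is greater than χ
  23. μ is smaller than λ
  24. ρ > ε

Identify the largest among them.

ρ

μ is not greatest since μ < λ; ε is not greatest since ε < γ; ν is not greatest since ν < β; φ is not greatest since φ < δ; β is not greatest since β < γ; χ is not greatest since χ < δ; γ is not greatest since γ < α; δ is not greatest since δ < α; α is not greatest since α < λ; ξ is not greatest since ξ < ρ; λ is not greatest since λ < ρ.
Only ρ has nothing above it, so ρ is the largest.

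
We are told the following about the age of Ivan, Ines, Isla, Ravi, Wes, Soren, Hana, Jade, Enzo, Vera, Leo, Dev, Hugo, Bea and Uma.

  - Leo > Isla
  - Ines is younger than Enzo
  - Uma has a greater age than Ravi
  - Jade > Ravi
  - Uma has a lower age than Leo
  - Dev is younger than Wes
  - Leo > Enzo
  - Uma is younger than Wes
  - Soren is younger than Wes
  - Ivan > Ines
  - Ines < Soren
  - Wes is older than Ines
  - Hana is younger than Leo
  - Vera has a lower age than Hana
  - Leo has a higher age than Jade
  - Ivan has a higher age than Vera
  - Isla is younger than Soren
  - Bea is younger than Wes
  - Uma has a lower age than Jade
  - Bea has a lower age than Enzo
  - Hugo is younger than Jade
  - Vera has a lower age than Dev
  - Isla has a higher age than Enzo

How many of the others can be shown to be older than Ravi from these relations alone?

From Ravi the given relations immediately reach Uma, Jade.
From those, Wes, Leo — 4 in total.
No other element is forced above Ravi by the given relations, so the count is 4.

4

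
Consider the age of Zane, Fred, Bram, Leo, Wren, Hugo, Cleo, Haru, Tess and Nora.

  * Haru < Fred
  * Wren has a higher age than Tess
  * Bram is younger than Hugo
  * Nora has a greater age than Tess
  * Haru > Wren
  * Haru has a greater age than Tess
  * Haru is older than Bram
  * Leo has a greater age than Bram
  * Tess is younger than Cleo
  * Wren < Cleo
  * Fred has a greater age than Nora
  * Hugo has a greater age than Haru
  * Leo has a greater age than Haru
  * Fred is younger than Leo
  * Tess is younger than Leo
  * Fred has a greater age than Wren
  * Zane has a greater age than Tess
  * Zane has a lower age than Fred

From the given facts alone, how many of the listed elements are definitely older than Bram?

From Bram the given relations immediately reach Haru, Hugo, Leo.
From those, Fred — 4 in total.
Nothing else is reachable above Bram; 4 in all.

4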